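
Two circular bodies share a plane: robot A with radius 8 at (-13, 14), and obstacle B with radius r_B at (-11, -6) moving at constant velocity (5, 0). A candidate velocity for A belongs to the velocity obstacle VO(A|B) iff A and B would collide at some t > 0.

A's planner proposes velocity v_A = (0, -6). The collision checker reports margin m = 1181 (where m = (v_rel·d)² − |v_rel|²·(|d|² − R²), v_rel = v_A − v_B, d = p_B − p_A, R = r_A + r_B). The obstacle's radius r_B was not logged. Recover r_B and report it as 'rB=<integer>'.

m = 1181
d = (2, -20);  v_rel = (-5, -6),  |v_rel|² = 61
v_rel×d = (-5)·(-20) − (-6)·(2) = 112
since m = R²·61 − 112²:  R² = (12544 + 1181) / 61 = 225
R = √225 = 15  ⇒  r_B = 15 − 8 = 7

rB=7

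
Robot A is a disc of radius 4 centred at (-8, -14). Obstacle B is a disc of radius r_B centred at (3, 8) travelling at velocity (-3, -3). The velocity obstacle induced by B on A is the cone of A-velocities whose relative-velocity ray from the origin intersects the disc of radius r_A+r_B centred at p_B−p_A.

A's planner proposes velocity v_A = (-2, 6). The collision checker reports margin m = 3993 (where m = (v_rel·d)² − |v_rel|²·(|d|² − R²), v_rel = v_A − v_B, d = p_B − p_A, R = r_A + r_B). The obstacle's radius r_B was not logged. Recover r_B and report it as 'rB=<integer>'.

m = 3993
d = (11, 22);  v_rel = (1, 9),  |v_rel|² = 82
v_rel×d = (1)·(22) − (9)·(11) = -77
since m = R²·82 − (-77)²:  R² = (5929 + 3993) / 82 = 121
R = √121 = 11  ⇒  r_B = 11 − 4 = 7

rB=7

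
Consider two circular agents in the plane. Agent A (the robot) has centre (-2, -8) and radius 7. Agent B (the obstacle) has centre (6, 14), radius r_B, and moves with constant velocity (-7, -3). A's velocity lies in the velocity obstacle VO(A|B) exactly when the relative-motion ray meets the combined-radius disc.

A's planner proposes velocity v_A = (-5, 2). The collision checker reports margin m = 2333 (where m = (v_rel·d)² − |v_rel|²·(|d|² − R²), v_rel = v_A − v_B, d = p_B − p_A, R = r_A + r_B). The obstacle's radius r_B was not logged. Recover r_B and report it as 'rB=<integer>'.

m = 2333
d = (8, 22);  v_rel = (2, 5),  |v_rel|² = 29
v_rel×d = (2)·(22) − (5)·(8) = 4
since m = R²·29 − 4²:  R² = (16 + 2333) / 29 = 81
R = √81 = 9  ⇒  r_B = 9 − 7 = 2

rB=2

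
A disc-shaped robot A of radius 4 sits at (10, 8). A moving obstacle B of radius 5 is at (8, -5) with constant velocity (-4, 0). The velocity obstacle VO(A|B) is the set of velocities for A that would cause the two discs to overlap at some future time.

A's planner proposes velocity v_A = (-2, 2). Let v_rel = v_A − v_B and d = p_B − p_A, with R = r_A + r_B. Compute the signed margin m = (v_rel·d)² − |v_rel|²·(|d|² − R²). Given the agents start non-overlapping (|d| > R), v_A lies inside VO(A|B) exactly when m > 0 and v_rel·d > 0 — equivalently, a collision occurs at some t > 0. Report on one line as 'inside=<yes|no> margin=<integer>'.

d = (-2, -13),  |d|² = 173;  R = 4+5 = 9,  c = 173−9² = 92
v_rel = (2, 2),  |v_rel|² = 8;  v_rel·d = (2)·(-2) + (2)·(-13) = -30
8·t² + 60·t + 92 = 0  ⇒  m = (-30)² − 8·92 = 164
m = 164 > 0,  v_rel·d = -30 < 0  ⇒  outside

inside=no margin=164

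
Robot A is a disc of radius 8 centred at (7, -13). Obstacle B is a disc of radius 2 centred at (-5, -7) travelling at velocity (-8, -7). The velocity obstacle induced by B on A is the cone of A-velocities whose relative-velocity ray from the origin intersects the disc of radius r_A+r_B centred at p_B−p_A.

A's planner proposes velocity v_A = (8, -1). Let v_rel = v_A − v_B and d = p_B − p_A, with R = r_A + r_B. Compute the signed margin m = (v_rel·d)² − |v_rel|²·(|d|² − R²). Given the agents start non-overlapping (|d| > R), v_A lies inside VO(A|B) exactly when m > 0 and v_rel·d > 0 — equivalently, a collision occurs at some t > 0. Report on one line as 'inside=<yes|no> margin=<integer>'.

d = (-12, 6),  |d|² = 180;  R = 8+2 = 10,  c = 180−10² = 80
v_rel = (16, 6),  |v_rel|² = 292;  v_rel·d = (16)·(-12) + (6)·(6) = -156
292·t² + 312·t + 80 = 0  ⇒  m = (-156)² − 292·80 = 976
m = 976 > 0,  v_rel·d = -156 < 0  ⇒  outside

inside=no margin=976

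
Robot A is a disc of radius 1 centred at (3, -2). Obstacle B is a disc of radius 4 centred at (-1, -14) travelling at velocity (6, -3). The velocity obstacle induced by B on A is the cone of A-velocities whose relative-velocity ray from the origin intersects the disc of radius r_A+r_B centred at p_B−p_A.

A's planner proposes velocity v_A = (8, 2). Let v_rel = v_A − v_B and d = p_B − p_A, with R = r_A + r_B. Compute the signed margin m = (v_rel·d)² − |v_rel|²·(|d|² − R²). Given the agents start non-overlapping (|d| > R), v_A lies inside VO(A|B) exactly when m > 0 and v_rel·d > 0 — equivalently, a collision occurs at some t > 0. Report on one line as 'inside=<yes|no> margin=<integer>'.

d = (-4, -12),  |d|² = 160;  R = 1+4 = 5,  c = 160−5² = 135
v_rel = (2, 5),  |v_rel|² = 29;  v_rel·d = (2)·(-4) + (5)·(-12) = -68
29·t² + 136·t + 135 = 0  ⇒  m = (-68)² − 29·135 = 709
m = 709 > 0,  v_rel·d = -68 < 0  ⇒  outside

inside=no margin=709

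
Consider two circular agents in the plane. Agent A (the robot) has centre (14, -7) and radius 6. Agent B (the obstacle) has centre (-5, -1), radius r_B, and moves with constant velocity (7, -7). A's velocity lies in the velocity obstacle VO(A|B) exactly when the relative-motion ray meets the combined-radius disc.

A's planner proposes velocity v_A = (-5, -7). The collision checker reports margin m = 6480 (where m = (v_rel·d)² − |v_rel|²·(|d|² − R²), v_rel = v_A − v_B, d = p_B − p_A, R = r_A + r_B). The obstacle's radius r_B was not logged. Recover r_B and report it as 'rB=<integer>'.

m = 6480
d = (-19, 6);  v_rel = (-12, 0),  |v_rel|² = 144
v_rel×d = (-12)·(6) − (0)·(-19) = -72
since m = R²·144 − (-72)²:  R² = (5184 + 6480) / 144 = 81
R = √81 = 9  ⇒  r_B = 9 − 6 = 3

rB=3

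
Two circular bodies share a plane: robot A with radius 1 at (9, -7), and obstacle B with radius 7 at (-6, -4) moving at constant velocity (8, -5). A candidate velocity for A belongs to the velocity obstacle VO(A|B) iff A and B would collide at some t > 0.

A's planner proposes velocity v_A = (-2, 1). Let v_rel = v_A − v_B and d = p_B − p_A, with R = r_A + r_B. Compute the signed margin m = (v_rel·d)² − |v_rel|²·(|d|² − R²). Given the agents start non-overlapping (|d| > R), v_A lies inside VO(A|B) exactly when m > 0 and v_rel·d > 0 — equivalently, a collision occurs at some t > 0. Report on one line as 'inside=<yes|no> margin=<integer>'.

d = (-15, 3),  |d|² = 234;  R = 1+7 = 8,  c = 234−8² = 170
v_rel = (-10, 6),  |v_rel|² = 136;  v_rel·d = (-10)·(-15) + (6)·(3) = 168
136·t² − 336·t + 170 = 0  ⇒  m = 168² − 136·170 = 5104
m = 5104 > 0,  v_rel·d = 168 > 0  ⇒  inside

inside=yes margin=5104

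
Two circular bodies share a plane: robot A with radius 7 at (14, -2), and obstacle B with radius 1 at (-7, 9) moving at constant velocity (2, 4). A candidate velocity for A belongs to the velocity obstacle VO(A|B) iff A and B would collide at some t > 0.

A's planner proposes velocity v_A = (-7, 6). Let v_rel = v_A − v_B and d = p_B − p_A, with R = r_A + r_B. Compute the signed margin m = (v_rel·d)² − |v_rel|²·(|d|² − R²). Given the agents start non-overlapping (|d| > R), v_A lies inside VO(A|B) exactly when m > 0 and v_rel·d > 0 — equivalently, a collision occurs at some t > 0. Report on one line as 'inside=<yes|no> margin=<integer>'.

d = (-21, 11),  |d|² = 562;  R = 7+1 = 8,  c = 562−8² = 498
v_rel = (-9, 2),  |v_rel|² = 85;  v_rel·d = (-9)·(-21) + (2)·(11) = 211
85·t² − 422·t + 498 = 0  ⇒  m = 211² − 85·498 = 2191
m = 2191 > 0,  v_rel·d = 211 > 0  ⇒  inside

inside=yes margin=2191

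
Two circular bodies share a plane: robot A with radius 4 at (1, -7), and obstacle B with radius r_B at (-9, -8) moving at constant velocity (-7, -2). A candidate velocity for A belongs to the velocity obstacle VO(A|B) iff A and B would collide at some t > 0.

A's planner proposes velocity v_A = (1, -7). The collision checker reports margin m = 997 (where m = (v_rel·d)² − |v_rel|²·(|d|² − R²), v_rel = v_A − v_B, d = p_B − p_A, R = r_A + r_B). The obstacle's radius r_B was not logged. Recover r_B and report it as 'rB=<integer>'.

m = 997
d = (-10, -1);  v_rel = (8, -5),  |v_rel|² = 89
v_rel×d = (8)·(-1) − (-5)·(-10) = -58
since m = R²·89 − (-58)²:  R² = (3364 + 997) / 89 = 49
R = √49 = 7  ⇒  r_B = 7 − 4 = 3

rB=3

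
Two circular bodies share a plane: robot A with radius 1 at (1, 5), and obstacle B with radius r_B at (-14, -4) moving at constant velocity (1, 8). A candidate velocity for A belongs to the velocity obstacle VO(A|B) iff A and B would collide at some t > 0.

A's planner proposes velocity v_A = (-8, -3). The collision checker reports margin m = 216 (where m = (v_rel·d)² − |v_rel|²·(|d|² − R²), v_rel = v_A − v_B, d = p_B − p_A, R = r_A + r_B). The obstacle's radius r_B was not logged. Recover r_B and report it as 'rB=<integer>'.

m = 216
d = (-15, -9);  v_rel = (-9, -11),  |v_rel|² = 202
v_rel×d = (-9)·(-9) − (-11)·(-15) = -84
since m = R²·202 − (-84)²:  R² = (7056 + 216) / 202 = 36
R = √36 = 6  ⇒  r_B = 6 − 1 = 5

rB=5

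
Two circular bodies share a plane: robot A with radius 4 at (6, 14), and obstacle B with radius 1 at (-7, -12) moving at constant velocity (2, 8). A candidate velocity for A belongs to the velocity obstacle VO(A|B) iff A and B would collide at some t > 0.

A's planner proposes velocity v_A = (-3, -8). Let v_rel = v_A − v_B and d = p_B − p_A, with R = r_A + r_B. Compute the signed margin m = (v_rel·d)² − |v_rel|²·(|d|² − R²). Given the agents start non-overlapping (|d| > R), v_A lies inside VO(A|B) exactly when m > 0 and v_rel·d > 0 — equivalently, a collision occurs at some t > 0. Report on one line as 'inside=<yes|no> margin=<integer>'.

d = (-13, -26),  |d|² = 845;  R = 4+1 = 5,  c = 845−5² = 820
v_rel = (-5, -16),  |v_rel|² = 281;  v_rel·d = (-5)·(-13) + (-16)·(-26) = 481
281·t² − 962·t + 820 = 0  ⇒  m = 481² − 281·820 = 941
m = 941 > 0,  v_rel·d = 481 > 0  ⇒  inside

inside=yes margin=941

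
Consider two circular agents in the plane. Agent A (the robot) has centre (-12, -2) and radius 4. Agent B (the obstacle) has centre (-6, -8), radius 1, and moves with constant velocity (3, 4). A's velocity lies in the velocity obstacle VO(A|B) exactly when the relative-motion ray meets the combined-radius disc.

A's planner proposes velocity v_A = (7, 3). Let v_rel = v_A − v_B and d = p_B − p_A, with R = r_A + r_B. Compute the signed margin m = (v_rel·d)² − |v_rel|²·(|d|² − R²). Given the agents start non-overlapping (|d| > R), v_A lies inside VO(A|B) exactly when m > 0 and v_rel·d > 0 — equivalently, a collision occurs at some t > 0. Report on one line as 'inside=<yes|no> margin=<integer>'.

d = (6, -6),  |d|² = 72;  R = 4+1 = 5,  c = 72−5² = 47
v_rel = (4, -1),  |v_rel|² = 17;  v_rel·d = (4)·(6) + (-1)·(-6) = 30
17·t² − 60·t + 47 = 0  ⇒  m = 30² − 17·47 = 101
m = 101 > 0,  v_rel·d = 30 > 0  ⇒  inside

inside=yes margin=101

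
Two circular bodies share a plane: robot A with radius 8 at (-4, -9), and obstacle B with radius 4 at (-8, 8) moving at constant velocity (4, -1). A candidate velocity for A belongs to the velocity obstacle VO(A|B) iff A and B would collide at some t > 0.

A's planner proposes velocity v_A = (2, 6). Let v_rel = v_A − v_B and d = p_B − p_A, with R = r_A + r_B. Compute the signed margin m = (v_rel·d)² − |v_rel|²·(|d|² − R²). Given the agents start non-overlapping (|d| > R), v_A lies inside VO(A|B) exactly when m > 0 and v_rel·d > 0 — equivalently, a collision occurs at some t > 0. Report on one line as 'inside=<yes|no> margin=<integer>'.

d = (-4, 17),  |d|² = 305;  R = 8+4 = 12,  c = 305−12² = 161
v_rel = (-2, 7),  |v_rel|² = 53;  v_rel·d = (-2)·(-4) + (7)·(17) = 127
53·t² − 254·t + 161 = 0  ⇒  m = 127² − 53·161 = 7596
m = 7596 > 0,  v_rel·d = 127 > 0  ⇒  inside

inside=yes margin=7596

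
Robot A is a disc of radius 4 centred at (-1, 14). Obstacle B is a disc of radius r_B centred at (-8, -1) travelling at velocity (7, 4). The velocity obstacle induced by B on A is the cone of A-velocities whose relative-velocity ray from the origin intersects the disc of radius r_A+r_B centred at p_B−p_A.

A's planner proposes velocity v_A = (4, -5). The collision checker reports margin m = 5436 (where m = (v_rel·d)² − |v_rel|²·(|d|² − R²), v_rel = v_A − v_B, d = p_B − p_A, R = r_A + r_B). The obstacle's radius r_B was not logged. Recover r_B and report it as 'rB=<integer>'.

m = 5436
d = (-7, -15);  v_rel = (-3, -9),  |v_rel|² = 90
v_rel×d = (-3)·(-15) − (-9)·(-7) = -18
since m = R²·90 − (-18)²:  R² = (324 + 5436) / 90 = 64
R = √64 = 8  ⇒  r_B = 8 − 4 = 4

rB=4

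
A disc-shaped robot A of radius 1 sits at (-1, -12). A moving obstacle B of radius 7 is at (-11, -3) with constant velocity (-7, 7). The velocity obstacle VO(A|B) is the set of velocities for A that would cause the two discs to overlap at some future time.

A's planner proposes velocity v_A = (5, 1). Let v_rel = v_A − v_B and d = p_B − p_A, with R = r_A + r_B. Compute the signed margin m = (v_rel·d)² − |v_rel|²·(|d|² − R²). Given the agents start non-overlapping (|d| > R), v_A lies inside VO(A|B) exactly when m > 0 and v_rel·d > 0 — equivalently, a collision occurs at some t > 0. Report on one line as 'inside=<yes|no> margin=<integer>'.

d = (-10, 9),  |d|² = 181;  R = 1+7 = 8,  c = 181−8² = 117
v_rel = (12, -6),  |v_rel|² = 180;  v_rel·d = (12)·(-10) + (-6)·(9) = -174
180·t² + 348·t + 117 = 0  ⇒  m = (-174)² − 180·117 = 9216
m = 9216 > 0,  v_rel·d = -174 < 0  ⇒  outside

inside=no margin=9216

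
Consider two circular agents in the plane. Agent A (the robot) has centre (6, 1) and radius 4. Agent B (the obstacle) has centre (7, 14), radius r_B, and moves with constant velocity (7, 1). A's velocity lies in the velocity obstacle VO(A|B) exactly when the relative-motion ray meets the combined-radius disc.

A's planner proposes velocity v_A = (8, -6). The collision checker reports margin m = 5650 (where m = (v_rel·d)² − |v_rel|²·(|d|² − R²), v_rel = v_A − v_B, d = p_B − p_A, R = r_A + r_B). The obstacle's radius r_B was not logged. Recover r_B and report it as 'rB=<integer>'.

m = 5650
d = (1, 13);  v_rel = (1, -7),  |v_rel|² = 50
v_rel×d = (1)·(13) − (-7)·(1) = 20
since m = R²·50 − 20²:  R² = (400 + 5650) / 50 = 121
R = √121 = 11  ⇒  r_B = 11 − 4 = 7

rB=7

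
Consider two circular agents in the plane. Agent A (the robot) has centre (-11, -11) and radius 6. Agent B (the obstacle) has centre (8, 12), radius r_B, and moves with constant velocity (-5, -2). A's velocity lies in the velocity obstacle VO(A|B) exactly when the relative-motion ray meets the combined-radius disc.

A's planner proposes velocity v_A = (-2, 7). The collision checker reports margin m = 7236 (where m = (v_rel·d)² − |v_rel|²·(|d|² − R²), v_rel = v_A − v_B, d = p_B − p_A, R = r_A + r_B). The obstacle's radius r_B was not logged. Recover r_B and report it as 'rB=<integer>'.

m = 7236
d = (19, 23);  v_rel = (3, 9),  |v_rel|² = 90
v_rel×d = (3)·(23) − (9)·(19) = -102
since m = R²·90 − (-102)²:  R² = (10404 + 7236) / 90 = 196
R = √196 = 14  ⇒  r_B = 14 − 6 = 8

rB=8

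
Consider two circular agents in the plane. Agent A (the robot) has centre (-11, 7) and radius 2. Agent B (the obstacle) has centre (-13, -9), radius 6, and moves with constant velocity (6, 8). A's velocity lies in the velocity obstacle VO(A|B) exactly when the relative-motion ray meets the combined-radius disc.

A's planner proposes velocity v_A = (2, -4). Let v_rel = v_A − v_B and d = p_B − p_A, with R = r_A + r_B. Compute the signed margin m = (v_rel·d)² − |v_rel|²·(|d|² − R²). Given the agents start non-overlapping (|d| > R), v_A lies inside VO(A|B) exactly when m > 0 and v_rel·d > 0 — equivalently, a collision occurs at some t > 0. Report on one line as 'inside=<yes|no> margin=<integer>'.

d = (-2, -16),  |d|² = 260;  R = 2+6 = 8,  c = 260−8² = 196
v_rel = (-4, -12),  |v_rel|² = 160;  v_rel·d = (-4)·(-2) + (-12)·(-16) = 200
160·t² − 400·t + 196 = 0  ⇒  m = 200² − 160·196 = 8640
m = 8640 > 0,  v_rel·d = 200 > 0  ⇒  inside

inside=yes margin=8640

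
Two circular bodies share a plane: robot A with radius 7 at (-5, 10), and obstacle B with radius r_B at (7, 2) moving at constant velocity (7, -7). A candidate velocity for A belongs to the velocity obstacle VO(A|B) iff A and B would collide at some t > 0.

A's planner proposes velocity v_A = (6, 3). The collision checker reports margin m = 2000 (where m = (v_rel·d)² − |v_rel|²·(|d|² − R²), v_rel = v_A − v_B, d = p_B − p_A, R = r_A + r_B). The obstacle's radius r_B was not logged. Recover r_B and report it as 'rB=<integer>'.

m = 2000
d = (12, -8);  v_rel = (-1, 10),  |v_rel|² = 101
v_rel×d = (-1)·(-8) − (10)·(12) = -112
since m = R²·101 − (-112)²:  R² = (12544 + 2000) / 101 = 144
R = √144 = 12  ⇒  r_B = 12 − 7 = 5

rB=5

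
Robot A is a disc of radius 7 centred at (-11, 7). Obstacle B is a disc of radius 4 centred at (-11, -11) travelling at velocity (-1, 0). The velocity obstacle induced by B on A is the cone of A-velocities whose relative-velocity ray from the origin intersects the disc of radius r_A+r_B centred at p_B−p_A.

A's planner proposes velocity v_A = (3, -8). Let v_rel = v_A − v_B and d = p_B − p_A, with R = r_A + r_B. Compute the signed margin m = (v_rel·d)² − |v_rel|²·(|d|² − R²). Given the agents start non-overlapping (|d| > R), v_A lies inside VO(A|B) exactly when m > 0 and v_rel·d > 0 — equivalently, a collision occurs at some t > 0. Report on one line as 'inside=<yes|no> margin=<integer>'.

d = (0, -18),  |d|² = 324;  R = 7+4 = 11,  c = 324−11² = 203
v_rel = (4, -8),  |v_rel|² = 80;  v_rel·d = (4)·(0) + (-8)·(-18) = 144
80·t² − 288·t + 203 = 0  ⇒  m = 144² − 80·203 = 4496
m = 4496 > 0,  v_rel·d = 144 > 0  ⇒  inside

inside=yes margin=4496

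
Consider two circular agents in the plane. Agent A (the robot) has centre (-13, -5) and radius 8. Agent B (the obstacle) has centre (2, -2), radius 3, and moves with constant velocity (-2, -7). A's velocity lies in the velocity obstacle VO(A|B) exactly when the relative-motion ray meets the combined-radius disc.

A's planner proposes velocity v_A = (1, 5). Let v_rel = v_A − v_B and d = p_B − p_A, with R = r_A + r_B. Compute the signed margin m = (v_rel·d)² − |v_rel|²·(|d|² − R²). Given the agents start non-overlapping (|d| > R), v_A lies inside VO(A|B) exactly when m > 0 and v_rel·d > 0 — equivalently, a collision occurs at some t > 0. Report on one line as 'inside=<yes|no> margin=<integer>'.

d = (15, 3),  |d|² = 234;  R = 8+3 = 11,  c = 234−11² = 113
v_rel = (3, 12),  |v_rel|² = 153;  v_rel·d = (3)·(15) + (12)·(3) = 81
153·t² − 162·t + 113 = 0  ⇒  m = 81² − 153·113 = -10728
m = -10728 < 0,  v_rel·d = 81 > 0  ⇒  outside

inside=no margin=-10728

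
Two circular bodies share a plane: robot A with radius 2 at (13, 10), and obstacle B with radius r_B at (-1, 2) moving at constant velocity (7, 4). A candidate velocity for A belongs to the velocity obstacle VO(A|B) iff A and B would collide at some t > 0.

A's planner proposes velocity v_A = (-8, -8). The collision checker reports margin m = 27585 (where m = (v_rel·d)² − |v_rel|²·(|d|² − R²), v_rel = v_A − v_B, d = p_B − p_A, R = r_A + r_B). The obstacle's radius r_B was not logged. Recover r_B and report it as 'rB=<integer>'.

m = 27585
d = (-14, -8);  v_rel = (-15, -12),  |v_rel|² = 369
v_rel×d = (-15)·(-8) − (-12)·(-14) = -48
since m = R²·369 − (-48)²:  R² = (2304 + 27585) / 369 = 81
R = √81 = 9  ⇒  r_B = 9 − 2 = 7

rB=7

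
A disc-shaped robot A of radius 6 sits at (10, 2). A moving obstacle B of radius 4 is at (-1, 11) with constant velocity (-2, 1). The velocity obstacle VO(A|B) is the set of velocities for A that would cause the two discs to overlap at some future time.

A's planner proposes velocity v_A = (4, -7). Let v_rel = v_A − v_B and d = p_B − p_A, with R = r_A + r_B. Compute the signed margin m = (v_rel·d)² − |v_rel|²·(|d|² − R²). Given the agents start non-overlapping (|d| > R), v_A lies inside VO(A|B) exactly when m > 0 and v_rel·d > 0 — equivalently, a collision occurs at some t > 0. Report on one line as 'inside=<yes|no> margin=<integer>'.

d = (-11, 9),  |d|² = 202;  R = 6+4 = 10,  c = 202−10² = 102
v_rel = (6, -8),  |v_rel|² = 100;  v_rel·d = (6)·(-11) + (-8)·(9) = -138
100·t² + 276·t + 102 = 0  ⇒  m = (-138)² − 100·102 = 8844
m = 8844 > 0,  v_rel·d = -138 < 0  ⇒  outside

inside=no margin=8844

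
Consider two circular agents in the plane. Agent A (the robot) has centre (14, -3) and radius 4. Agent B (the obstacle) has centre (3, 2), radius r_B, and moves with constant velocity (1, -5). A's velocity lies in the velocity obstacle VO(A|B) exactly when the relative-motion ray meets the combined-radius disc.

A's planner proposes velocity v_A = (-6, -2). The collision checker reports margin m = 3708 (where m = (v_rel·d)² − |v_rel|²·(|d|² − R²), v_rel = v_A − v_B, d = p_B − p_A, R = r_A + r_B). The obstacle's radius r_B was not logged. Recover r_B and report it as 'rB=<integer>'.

m = 3708
d = (-11, 5);  v_rel = (-7, 3),  |v_rel|² = 58
v_rel×d = (-7)·(5) − (3)·(-11) = -2
since m = R²·58 − (-2)²:  R² = (4 + 3708) / 58 = 64
R = √64 = 8  ⇒  r_B = 8 − 4 = 4

rB=4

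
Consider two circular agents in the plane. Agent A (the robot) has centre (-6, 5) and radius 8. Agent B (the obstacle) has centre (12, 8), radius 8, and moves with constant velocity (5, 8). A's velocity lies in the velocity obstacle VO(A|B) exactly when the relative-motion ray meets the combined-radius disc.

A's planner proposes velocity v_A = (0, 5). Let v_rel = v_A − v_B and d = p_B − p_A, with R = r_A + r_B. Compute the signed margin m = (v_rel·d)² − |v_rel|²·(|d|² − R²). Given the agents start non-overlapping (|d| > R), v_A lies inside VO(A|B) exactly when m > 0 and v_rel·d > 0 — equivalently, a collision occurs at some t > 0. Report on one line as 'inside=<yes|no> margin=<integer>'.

d = (18, 3),  |d|² = 333;  R = 8+8 = 16,  c = 333−16² = 77
v_rel = (-5, -3),  |v_rel|² = 34;  v_rel·d = (-5)·(18) + (-3)·(3) = -99
34·t² + 198·t + 77 = 0  ⇒  m = (-99)² − 34·77 = 7183
m = 7183 > 0,  v_rel·d = -99 < 0  ⇒  outside

inside=no margin=7183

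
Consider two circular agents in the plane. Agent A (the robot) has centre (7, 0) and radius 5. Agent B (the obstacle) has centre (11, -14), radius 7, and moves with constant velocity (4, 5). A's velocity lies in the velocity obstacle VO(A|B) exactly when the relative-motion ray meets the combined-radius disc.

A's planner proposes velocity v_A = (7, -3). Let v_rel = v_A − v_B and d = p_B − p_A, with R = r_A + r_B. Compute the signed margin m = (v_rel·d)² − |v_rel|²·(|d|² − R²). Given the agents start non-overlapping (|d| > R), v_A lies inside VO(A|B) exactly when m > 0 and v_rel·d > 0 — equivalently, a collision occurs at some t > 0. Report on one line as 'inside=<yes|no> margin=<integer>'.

d = (4, -14),  |d|² = 212;  R = 5+7 = 12,  c = 212−12² = 68
v_rel = (3, -8),  |v_rel|² = 73;  v_rel·d = (3)·(4) + (-8)·(-14) = 124
73·t² − 248·t + 68 = 0  ⇒  m = 124² − 73·68 = 10412
m = 10412 > 0,  v_rel·d = 124 > 0  ⇒  inside

inside=yes margin=10412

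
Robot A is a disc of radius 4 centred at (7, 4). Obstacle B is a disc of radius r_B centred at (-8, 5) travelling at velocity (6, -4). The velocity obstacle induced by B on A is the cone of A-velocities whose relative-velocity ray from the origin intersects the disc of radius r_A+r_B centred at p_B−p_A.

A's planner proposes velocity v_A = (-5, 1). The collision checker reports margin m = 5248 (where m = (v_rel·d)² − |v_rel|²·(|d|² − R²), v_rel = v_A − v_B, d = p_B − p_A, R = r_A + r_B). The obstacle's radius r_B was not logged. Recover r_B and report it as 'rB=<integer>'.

m = 5248
d = (-15, 1);  v_rel = (-11, 5),  |v_rel|² = 146
v_rel×d = (-11)·(1) − (5)·(-15) = 64
since m = R²·146 − 64²:  R² = (4096 + 5248) / 146 = 64
R = √64 = 8  ⇒  r_B = 8 − 4 = 4

rB=4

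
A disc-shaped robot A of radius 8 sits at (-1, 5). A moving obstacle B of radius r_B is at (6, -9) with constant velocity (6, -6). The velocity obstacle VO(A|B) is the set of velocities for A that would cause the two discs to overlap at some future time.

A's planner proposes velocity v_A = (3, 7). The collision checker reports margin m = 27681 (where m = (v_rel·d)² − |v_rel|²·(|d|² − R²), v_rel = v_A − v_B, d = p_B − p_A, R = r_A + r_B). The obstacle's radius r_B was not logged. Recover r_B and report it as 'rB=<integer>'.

m = 27681
d = (7, -14);  v_rel = (-3, 13),  |v_rel|² = 178
v_rel×d = (-3)·(-14) − (13)·(7) = -49
since m = R²·178 − (-49)²:  R² = (2401 + 27681) / 178 = 169
R = √169 = 13  ⇒  r_B = 13 − 8 = 5

rB=5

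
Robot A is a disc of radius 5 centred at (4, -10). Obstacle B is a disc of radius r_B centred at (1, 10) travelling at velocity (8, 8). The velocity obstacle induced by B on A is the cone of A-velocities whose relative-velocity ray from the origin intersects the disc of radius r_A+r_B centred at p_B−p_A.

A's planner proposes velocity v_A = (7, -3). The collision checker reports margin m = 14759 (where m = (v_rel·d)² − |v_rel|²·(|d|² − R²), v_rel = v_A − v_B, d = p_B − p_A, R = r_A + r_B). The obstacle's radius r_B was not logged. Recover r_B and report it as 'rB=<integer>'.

m = 14759
d = (-3, 20);  v_rel = (-1, -11),  |v_rel|² = 122
v_rel×d = (-1)·(20) − (-11)·(-3) = -53
since m = R²·122 − (-53)²:  R² = (2809 + 14759) / 122 = 144
R = √144 = 12  ⇒  r_B = 12 − 5 = 7

rB=7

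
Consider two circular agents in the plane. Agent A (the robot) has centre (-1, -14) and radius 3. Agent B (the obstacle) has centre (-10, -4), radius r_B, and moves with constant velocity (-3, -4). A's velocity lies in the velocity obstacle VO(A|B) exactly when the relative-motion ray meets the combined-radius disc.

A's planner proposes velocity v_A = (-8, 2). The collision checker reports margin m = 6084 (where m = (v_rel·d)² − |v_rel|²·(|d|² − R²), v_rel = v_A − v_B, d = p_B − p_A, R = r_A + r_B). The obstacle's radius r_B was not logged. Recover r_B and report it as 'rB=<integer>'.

m = 6084
d = (-9, 10);  v_rel = (-5, 6),  |v_rel|² = 61
v_rel×d = (-5)·(10) − (6)·(-9) = 4
since m = R²·61 − 4²:  R² = (16 + 6084) / 61 = 100
R = √100 = 10  ⇒  r_B = 10 − 3 = 7

rB=7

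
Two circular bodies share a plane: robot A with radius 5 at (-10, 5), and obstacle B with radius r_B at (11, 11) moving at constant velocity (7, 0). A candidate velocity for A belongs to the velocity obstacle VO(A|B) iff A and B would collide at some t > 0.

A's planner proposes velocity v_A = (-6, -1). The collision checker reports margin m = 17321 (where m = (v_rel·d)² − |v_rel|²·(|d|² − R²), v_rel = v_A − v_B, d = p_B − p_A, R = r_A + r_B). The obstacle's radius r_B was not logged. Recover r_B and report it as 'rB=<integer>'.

m = 17321
d = (21, 6);  v_rel = (-13, -1),  |v_rel|² = 170
v_rel×d = (-13)·(6) − (-1)·(21) = -57
since m = R²·170 − (-57)²:  R² = (3249 + 17321) / 170 = 121
R = √121 = 11  ⇒  r_B = 11 − 5 = 6

rB=6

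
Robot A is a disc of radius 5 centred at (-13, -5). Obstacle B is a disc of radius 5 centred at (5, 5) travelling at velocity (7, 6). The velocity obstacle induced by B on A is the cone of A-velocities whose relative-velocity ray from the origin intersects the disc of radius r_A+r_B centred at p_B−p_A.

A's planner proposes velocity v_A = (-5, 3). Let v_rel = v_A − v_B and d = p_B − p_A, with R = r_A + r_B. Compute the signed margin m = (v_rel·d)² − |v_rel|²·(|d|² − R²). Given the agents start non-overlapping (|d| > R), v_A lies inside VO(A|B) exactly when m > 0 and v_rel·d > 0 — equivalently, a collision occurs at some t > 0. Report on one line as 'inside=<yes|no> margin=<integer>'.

d = (18, 10),  |d|² = 424;  R = 5+5 = 10,  c = 424−10² = 324
v_rel = (-12, -3),  |v_rel|² = 153;  v_rel·d = (-12)·(18) + (-3)·(10) = -246
153·t² + 492·t + 324 = 0  ⇒  m = (-246)² − 153·324 = 10944
m = 10944 > 0,  v_rel·d = -246 < 0  ⇒  outside

inside=no margin=10944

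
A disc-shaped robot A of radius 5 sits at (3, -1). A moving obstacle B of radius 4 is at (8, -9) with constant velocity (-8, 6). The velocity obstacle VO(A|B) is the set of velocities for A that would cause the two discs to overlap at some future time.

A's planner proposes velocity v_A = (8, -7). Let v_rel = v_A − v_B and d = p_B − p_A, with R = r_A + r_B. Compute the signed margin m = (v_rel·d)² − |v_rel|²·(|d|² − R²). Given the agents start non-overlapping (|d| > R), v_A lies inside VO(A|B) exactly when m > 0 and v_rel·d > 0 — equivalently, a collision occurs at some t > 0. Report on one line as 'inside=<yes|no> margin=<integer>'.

d = (5, -8),  |d|² = 89;  R = 5+4 = 9,  c = 89−9² = 8
v_rel = (16, -13),  |v_rel|² = 425;  v_rel·d = (16)·(5) + (-13)·(-8) = 184
425·t² − 368·t + 8 = 0  ⇒  m = 184² − 425·8 = 30456
m = 30456 > 0,  v_rel·d = 184 > 0  ⇒  inside

inside=yes margin=30456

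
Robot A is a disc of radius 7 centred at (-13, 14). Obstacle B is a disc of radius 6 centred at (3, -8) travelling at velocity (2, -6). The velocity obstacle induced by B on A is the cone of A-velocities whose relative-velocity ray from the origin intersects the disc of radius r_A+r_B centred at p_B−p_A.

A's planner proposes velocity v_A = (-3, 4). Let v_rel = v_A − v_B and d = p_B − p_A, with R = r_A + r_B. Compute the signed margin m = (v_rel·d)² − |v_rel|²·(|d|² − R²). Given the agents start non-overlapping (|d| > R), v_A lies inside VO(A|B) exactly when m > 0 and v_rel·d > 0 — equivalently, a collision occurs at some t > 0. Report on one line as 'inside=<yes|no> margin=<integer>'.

d = (16, -22),  |d|² = 740;  R = 7+6 = 13,  c = 740−13² = 571
v_rel = (-5, 10),  |v_rel|² = 125;  v_rel·d = (-5)·(16) + (10)·(-22) = -300
125·t² + 600·t + 571 = 0  ⇒  m = (-300)² − 125·571 = 18625
m = 18625 > 0,  v_rel·d = -300 < 0  ⇒  outside

inside=no margin=18625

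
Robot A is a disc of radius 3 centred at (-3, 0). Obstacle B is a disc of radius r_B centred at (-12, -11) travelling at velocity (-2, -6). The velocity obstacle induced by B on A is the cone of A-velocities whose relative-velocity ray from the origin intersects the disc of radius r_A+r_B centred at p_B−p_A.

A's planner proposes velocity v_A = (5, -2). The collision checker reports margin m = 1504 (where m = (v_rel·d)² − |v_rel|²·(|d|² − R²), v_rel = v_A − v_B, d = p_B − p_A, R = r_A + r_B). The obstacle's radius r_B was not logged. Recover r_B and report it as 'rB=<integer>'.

m = 1504
d = (-9, -11);  v_rel = (7, 4),  |v_rel|² = 65
v_rel×d = (7)·(-11) − (4)·(-9) = -41
since m = R²·65 − (-41)²:  R² = (1681 + 1504) / 65 = 49
R = √49 = 7  ⇒  r_B = 7 − 3 = 4

rB=4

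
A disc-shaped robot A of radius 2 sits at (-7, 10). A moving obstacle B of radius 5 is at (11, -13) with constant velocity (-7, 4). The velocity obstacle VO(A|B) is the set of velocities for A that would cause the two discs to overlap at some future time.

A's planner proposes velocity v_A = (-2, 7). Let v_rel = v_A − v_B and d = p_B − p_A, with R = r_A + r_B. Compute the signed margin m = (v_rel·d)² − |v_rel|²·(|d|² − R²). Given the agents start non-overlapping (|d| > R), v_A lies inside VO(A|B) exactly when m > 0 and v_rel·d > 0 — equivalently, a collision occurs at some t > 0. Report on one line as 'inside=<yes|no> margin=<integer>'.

d = (18, -23),  |d|² = 853;  R = 2+5 = 7,  c = 853−7² = 804
v_rel = (5, 3),  |v_rel|² = 34;  v_rel·d = (5)·(18) + (3)·(-23) = 21
34·t² − 42·t + 804 = 0  ⇒  m = 21² − 34·804 = -26895
m = -26895 < 0,  v_rel·d = 21 > 0  ⇒  outside

inside=no margin=-26895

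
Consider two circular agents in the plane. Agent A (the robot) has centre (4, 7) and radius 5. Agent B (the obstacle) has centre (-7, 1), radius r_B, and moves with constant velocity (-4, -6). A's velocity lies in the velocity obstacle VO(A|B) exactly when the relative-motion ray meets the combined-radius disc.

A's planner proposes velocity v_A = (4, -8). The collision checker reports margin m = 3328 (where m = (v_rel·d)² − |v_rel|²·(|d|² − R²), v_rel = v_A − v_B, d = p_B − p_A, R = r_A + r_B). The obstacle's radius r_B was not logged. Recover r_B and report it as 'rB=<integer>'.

m = 3328
d = (-11, -6);  v_rel = (8, -2),  |v_rel|² = 68
v_rel×d = (8)·(-6) − (-2)·(-11) = -70
since m = R²·68 − (-70)²:  R² = (4900 + 3328) / 68 = 121
R = √121 = 11  ⇒  r_B = 11 − 5 = 6

rB=6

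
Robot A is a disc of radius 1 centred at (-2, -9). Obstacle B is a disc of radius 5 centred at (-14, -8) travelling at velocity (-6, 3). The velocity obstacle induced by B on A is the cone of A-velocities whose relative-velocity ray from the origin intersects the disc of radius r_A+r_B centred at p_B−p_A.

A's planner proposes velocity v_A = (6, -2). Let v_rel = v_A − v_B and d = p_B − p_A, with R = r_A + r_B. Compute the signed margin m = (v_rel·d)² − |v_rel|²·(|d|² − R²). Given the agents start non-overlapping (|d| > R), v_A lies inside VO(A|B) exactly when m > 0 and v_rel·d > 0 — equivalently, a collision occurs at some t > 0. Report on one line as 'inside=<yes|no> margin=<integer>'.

d = (-12, 1),  |d|² = 145;  R = 1+5 = 6,  c = 145−6² = 109
v_rel = (12, -5),  |v_rel|² = 169;  v_rel·d = (12)·(-12) + (-5)·(1) = -149
169·t² + 298·t + 109 = 0  ⇒  m = (-149)² − 169·109 = 3780
m = 3780 > 0,  v_rel·d = -149 < 0  ⇒  outside

inside=no margin=3780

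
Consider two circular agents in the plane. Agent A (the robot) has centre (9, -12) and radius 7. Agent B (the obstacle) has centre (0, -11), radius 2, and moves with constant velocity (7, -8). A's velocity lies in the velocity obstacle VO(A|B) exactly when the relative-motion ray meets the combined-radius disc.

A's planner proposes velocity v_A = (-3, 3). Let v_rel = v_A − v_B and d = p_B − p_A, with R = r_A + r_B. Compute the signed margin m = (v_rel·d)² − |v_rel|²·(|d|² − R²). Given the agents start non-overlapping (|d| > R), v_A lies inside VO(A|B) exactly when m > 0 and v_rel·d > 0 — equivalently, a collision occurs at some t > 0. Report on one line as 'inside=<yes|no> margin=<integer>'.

d = (-9, 1),  |d|² = 82;  R = 7+2 = 9,  c = 82−9² = 1
v_rel = (-10, 11),  |v_rel|² = 221;  v_rel·d = (-10)·(-9) + (11)·(1) = 101
221·t² − 202·t + 1 = 0  ⇒  m = 101² − 221·1 = 9980
m = 9980 > 0,  v_rel·d = 101 > 0  ⇒  inside

inside=yes margin=9980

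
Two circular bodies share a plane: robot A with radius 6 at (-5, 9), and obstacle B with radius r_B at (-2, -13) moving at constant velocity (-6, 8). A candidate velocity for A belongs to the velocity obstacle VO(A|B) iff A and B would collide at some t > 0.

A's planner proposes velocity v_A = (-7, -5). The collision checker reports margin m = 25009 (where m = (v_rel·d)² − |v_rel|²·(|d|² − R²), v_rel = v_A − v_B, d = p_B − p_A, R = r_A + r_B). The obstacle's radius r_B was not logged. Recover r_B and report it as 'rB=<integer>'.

m = 25009
d = (3, -22);  v_rel = (-1, -13),  |v_rel|² = 170
v_rel×d = (-1)·(-22) − (-13)·(3) = 61
since m = R²·170 − 61²:  R² = (3721 + 25009) / 170 = 169
R = √169 = 13  ⇒  r_B = 13 − 6 = 7

rB=7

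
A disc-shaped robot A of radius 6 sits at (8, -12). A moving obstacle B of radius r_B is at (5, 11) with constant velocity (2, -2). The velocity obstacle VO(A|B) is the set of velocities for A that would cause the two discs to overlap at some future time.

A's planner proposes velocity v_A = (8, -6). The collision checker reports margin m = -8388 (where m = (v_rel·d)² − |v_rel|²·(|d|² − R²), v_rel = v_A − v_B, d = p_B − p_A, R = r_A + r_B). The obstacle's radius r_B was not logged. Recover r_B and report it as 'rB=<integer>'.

m = -8388
d = (-3, 23);  v_rel = (6, -4),  |v_rel|² = 52
v_rel×d = (6)·(23) − (-4)·(-3) = 126
since m = R²·52 − 126²:  R² = (15876 + -8388) / 52 = 144
R = √144 = 12  ⇒  r_B = 12 − 6 = 6

rB=6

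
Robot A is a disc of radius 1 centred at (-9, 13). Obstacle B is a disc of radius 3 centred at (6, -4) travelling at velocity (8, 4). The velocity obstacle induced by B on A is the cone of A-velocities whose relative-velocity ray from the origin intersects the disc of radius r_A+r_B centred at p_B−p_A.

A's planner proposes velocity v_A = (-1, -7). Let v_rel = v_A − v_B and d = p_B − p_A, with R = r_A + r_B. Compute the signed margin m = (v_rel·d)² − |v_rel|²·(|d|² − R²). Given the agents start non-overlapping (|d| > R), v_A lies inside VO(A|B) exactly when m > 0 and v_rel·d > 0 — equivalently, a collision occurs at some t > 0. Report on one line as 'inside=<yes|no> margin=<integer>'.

d = (15, -17),  |d|² = 514;  R = 1+3 = 4,  c = 514−4² = 498
v_rel = (-9, -11),  |v_rel|² = 202;  v_rel·d = (-9)·(15) + (-11)·(-17) = 52
202·t² − 104·t + 498 = 0  ⇒  m = 52² − 202·498 = -97892
m = -97892 < 0,  v_rel·d = 52 > 0  ⇒  outside

inside=no margin=-97892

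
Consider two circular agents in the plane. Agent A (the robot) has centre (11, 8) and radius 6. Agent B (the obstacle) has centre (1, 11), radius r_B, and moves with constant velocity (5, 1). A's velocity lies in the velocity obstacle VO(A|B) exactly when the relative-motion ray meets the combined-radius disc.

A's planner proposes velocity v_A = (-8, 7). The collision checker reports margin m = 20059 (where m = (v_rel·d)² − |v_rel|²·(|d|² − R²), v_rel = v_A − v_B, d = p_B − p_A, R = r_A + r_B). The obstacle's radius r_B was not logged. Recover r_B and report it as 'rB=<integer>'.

m = 20059
d = (-10, 3);  v_rel = (-13, 6),  |v_rel|² = 205
v_rel×d = (-13)·(3) − (6)·(-10) = 21
since m = R²·205 − 21²:  R² = (441 + 20059) / 205 = 100
R = √100 = 10  ⇒  r_B = 10 − 6 = 4

rB=4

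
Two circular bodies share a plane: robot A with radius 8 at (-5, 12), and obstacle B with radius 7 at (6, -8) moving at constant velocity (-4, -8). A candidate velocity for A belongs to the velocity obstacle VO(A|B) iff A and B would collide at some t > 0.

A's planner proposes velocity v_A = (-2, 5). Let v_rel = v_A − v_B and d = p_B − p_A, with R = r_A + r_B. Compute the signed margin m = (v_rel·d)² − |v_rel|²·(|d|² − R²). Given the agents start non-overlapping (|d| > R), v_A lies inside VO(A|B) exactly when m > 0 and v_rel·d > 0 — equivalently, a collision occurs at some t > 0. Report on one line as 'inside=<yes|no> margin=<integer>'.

d = (11, -20),  |d|² = 521;  R = 8+7 = 15,  c = 521−15² = 296
v_rel = (2, 13),  |v_rel|² = 173;  v_rel·d = (2)·(11) + (13)·(-20) = -238
173·t² + 476·t + 296 = 0  ⇒  m = (-238)² − 173·296 = 5436
m = 5436 > 0,  v_rel·d = -238 < 0  ⇒  outside

inside=no margin=5436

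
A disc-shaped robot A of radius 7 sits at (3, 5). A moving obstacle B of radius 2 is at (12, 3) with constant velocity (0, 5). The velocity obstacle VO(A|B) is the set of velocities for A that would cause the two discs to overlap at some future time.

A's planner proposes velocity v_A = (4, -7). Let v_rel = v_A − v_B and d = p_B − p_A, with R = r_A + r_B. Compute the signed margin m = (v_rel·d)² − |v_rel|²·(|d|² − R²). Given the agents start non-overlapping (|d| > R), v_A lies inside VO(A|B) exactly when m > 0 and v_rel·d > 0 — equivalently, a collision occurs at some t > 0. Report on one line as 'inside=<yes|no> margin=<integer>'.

d = (9, -2),  |d|² = 85;  R = 7+2 = 9,  c = 85−9² = 4
v_rel = (4, -12),  |v_rel|² = 160;  v_rel·d = (4)·(9) + (-12)·(-2) = 60
160·t² − 120·t + 4 = 0  ⇒  m = 60² − 160·4 = 2960
m = 2960 > 0,  v_rel·d = 60 > 0  ⇒  inside

inside=yes margin=2960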